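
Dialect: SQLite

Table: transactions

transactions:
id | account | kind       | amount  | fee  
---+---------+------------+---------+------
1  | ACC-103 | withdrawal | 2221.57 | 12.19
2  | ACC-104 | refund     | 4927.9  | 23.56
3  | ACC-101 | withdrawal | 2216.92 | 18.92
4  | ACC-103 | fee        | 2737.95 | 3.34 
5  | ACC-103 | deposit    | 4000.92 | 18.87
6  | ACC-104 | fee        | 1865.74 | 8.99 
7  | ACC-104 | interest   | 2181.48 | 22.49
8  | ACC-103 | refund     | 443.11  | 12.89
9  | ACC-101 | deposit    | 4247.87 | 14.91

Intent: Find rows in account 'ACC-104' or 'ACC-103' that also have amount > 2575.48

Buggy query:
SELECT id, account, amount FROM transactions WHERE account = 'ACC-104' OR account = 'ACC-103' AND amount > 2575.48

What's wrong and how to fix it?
Bug: Without parentheses, AND is evaluated before OR, so the amount filter only applies to the 'ACC-103' branch

Fix: Add parentheses around the OR so the AND applies to both alternatives

Corrected query:
SELECT id, account, amount FROM transactions WHERE (account = 'ACC-104' OR account = 'ACC-103') AND amount > 2575.48

Result:
id | account | amount 
---+---------+--------
2  | ACC-104 | 4927.9 
4  | ACC-103 | 2737.95
5  | ACC-103 | 4000.92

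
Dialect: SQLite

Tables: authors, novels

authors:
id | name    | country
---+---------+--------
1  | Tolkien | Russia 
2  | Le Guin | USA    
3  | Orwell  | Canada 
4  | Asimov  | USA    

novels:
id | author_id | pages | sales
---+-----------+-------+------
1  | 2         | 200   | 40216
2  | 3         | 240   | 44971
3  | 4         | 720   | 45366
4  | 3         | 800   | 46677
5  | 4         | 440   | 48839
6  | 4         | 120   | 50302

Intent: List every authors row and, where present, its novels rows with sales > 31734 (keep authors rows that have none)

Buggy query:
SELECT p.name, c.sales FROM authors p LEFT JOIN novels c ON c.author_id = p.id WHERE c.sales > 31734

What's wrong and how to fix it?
Bug: Filtering c.sales in WHERE discards the NULL rows produced by LEFT JOIN, turning it into an inner join

Fix: Move the right-table condition into the ON clause so unmatched parents are kept

Corrected query:
SELECT p.name, c.sales FROM authors p LEFT JOIN novels c ON c.author_id = p.id AND c.sales > 31734

Result:
name    | sales
--------+------
Tolkien | NULL 
Le Guin | 40216
Orwell  | 44971
Orwell  | 46677
Asimov  | 45366
Asimov  | 48839
Asimov  | 50302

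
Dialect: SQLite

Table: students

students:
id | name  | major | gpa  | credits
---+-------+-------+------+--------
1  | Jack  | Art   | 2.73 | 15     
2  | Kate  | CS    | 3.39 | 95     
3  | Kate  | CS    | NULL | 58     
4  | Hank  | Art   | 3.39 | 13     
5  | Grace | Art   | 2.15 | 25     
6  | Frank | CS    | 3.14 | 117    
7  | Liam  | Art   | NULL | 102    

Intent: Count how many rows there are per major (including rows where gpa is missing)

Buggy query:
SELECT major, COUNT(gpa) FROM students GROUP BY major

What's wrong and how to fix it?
Bug: COUNT(column) counts non-NULL values only; rows with NULL gpa aren't counted

Fix: Use COUNT(*) to count all rows regardless of NULL

Corrected query:
SELECT major, COUNT(*) FROM students GROUP BY major

Result:
major | COUNT(*)
------+---------
Art   | 4       
CS    | 3       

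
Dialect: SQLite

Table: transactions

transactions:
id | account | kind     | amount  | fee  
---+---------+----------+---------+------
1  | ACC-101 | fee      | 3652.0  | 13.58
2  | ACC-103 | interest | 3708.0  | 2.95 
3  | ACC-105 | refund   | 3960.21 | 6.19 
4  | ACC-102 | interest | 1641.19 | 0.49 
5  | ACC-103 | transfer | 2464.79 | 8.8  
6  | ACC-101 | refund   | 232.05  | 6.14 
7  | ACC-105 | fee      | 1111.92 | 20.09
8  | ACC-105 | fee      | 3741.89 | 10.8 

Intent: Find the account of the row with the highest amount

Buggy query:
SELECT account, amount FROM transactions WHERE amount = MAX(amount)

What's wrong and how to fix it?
Bug: MAX(amount) is an aggregate and cannot be used directly in WHERE

Fix: Wrap MAX in a scalar subquery so WHERE compares against a single value

Corrected query:
SELECT account, amount FROM transactions WHERE amount = (SELECT MAX(amount) FROM transactions)

Result:
account | amount 
--------+--------
ACC-105 | 3960.21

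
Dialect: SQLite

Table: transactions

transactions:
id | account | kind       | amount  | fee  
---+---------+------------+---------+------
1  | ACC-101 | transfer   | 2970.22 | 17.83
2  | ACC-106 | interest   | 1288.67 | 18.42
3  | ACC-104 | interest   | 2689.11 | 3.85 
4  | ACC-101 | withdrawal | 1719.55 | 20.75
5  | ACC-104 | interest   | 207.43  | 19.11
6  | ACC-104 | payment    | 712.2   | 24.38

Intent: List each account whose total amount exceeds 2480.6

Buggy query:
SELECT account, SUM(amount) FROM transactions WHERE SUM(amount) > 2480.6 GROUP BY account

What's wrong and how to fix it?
Bug: Aggregate functions cannot appear in a WHERE clause

Fix: Use HAVING (which filters groups after aggregation) instead of WHERE

Corrected query:
SELECT account, SUM(amount) FROM transactions GROUP BY account HAVING SUM(amount) > 2480.6

Result:
account | SUM(amount)
--------+------------
ACC-101 | 4689.77    
ACC-104 | 3608.74    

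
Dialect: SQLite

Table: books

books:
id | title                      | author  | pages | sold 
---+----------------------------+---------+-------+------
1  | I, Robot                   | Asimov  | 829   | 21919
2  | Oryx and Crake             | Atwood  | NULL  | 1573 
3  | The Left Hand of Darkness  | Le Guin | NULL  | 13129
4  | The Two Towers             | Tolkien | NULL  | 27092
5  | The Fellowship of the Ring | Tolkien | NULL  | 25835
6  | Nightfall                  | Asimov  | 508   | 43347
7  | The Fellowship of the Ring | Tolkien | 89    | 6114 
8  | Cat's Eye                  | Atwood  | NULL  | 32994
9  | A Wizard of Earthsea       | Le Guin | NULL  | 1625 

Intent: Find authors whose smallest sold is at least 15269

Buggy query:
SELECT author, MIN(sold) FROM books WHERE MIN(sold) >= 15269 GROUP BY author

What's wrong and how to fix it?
Bug: Aggregates like MIN are computed per group after WHERE runs

Fix: Use HAVING for the per-group MIN condition

Corrected query:
SELECT author, MIN(sold) FROM books GROUP BY author HAVING MIN(sold) >= 15269

Result:
author | MIN(sold)
-------+----------
Asimov | 21919    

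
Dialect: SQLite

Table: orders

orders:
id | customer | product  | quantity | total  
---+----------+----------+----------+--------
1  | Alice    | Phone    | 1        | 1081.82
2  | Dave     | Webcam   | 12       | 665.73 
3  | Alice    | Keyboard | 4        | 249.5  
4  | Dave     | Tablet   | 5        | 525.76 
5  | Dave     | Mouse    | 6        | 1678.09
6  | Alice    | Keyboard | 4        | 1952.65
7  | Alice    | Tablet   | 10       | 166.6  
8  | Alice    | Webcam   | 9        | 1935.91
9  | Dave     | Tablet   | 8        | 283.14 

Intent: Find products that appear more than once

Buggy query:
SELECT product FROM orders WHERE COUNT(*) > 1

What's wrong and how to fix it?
Bug: COUNT(*) is an aggregate and cannot be used in WHERE

Fix: GROUP BY product, then filter groups with HAVING COUNT(*) > 1

Corrected query:
SELECT product FROM orders GROUP BY product HAVING COUNT(*) > 1

Result:
product 
--------
Keyboard
Tablet  
Webcam  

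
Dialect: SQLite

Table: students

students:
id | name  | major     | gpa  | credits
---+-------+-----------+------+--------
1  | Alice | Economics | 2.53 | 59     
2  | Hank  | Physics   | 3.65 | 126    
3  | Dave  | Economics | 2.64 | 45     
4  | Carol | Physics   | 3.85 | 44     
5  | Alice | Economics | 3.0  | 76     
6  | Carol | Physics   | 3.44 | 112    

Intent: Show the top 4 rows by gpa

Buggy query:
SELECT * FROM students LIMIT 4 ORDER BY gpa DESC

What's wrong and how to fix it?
Bug: LIMIT must come after ORDER BY

Fix: Sort with ORDER BY, then apply LIMIT

Corrected query:
SELECT * FROM students ORDER BY gpa DESC LIMIT 4

Result:
id | name  | major     | gpa  | credits
---+-------+-----------+------+--------
4  | Carol | Physics   | 3.85 | 44     
2  | Hank  | Physics   | 3.65 | 126    
6  | Carol | Physics   | 3.44 | 112    
5  | Alice | Economics | 3    | 76     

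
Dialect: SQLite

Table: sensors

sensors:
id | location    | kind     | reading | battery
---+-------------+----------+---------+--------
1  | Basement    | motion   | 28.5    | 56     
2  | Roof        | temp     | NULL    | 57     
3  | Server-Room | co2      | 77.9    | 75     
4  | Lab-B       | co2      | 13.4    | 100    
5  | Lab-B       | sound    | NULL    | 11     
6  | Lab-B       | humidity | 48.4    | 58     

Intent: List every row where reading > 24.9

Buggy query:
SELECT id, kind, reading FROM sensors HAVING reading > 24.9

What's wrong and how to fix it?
Bug: This is a non-aggregate query (no GROUP BY, no aggregates), so in SQLite the HAVING clause is invalid here; a row-level condition belongs in WHERE

Fix: Use WHERE for row-level filtering

Corrected query:
SELECT id, kind, reading FROM sensors WHERE reading > 24.9

Result:
id | kind     | reading
---+----------+--------
1  | motion   | 28.5   
3  | co2      | 77.9   
6  | humidity | 48.4   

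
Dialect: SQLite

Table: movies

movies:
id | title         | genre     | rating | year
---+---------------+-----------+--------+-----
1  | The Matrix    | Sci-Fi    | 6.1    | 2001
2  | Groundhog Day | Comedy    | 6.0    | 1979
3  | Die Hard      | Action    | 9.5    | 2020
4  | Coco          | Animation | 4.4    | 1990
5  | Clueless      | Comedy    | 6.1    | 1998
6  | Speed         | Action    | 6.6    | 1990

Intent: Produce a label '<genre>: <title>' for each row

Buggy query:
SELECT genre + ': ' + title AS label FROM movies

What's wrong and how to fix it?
Bug: '+' is numeric addition; on text columns SQLite converts them to 0 instead of concatenating

Fix: Use the || operator for string concatenation

Corrected query:
SELECT genre || ': ' || title AS label FROM movies

Result:
label                
---------------------
Sci-Fi: The Matrix   
Comedy: Groundhog Day
Action: Die Hard     
Animation: Coco      
Comedy: Clueless     
Action: Speed        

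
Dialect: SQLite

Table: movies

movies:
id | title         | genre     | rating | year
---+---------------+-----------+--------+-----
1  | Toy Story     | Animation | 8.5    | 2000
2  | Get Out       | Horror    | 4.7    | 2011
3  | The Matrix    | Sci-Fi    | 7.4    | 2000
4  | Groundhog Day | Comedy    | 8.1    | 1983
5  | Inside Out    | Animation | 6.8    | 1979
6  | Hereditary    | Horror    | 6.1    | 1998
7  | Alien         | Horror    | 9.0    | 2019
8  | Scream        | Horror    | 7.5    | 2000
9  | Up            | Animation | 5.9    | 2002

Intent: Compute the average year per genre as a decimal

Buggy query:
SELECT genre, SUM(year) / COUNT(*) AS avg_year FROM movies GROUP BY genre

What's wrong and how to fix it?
Bug: SUM(year) and COUNT(*) are both integers; the division truncates the fractional part

Fix: Multiply by 1.0 (or CAST to REAL) to force floating-point division

Corrected query:
SELECT genre, SUM(year) * 1.0 / COUNT(*) AS avg_year FROM movies GROUP BY genre

Result:
genre     | avg_year   
----------+------------
Animation | 1993.666667
Comedy    | 1983       
Horror    | 2007       
Sci-Fi    | 2000       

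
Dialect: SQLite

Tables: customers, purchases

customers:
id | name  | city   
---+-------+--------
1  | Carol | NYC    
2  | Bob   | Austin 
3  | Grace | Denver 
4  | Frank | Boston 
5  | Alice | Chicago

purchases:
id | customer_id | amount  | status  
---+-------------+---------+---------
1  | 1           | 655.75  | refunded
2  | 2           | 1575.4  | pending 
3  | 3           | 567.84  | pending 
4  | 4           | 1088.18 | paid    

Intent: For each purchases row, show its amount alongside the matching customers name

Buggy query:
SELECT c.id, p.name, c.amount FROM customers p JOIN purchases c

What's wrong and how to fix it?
Bug: JOIN with no ON clause produces a cartesian product; every purchases row pairs with every customers row

Fix: Add ON c.customer_id = p.id to the JOIN

Corrected query:
SELECT c.id, p.name, c.amount FROM customers p JOIN purchases c ON c.customer_id = p.id

Result:
id | name  | amount 
---+-------+--------
1  | Carol | 655.75 
2  | Bob   | 1575.4 
3  | Grace | 567.84 
4  | Frank | 1088.18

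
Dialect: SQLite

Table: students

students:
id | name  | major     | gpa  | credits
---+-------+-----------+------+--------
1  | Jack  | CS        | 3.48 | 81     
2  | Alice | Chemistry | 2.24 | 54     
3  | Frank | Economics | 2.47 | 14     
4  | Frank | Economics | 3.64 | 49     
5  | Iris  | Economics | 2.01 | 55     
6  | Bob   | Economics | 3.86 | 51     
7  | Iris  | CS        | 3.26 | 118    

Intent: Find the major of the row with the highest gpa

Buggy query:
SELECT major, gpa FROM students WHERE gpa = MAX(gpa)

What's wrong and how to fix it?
Bug: WHERE is evaluated per row; an aggregate over the whole table isn't defined there

Fix: Wrap MAX in a scalar subquery so WHERE compares against a single value

Corrected query:
SELECT major, gpa FROM students WHERE gpa = (SELECT MAX(gpa) FROM students)

Result:
major     | gpa 
----------+-----
Economics | 3.86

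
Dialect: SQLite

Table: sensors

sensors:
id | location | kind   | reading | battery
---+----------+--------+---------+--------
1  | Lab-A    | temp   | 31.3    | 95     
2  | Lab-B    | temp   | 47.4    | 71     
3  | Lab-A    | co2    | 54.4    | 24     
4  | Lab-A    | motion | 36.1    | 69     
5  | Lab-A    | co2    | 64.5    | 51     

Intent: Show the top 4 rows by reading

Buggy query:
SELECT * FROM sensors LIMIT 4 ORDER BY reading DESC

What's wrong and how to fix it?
Bug: LIMIT must come after ORDER BY

Fix: Swap the clauses: ORDER BY first, then LIMIT

Corrected query:
SELECT * FROM sensors ORDER BY reading DESC LIMIT 4

Result:
id | location | kind   | reading | battery
---+----------+--------+---------+--------
5  | Lab-A    | co2    | 64.5    | 51     
3  | Lab-A    | co2    | 54.4    | 24     
2  | Lab-B    | temp   | 47.4    | 71     
4  | Lab-A    | motion | 36.1    | 69     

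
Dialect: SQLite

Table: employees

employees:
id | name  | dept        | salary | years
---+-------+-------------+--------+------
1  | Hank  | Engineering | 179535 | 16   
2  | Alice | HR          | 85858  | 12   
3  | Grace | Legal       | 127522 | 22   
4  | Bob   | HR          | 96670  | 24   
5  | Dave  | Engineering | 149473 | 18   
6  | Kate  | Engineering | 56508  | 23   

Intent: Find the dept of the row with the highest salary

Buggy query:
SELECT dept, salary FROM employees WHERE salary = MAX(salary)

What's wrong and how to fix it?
Bug: WHERE is evaluated per row; an aggregate over the whole table isn't defined there

Fix: Use a subquery: WHERE salary = (SELECT MAX(salary) FROM employees)

Corrected query:
SELECT dept, salary FROM employees WHERE salary = (SELECT MAX(salary) FROM employees)

Result:
dept        | salary
------------+-------
Engineering | 179535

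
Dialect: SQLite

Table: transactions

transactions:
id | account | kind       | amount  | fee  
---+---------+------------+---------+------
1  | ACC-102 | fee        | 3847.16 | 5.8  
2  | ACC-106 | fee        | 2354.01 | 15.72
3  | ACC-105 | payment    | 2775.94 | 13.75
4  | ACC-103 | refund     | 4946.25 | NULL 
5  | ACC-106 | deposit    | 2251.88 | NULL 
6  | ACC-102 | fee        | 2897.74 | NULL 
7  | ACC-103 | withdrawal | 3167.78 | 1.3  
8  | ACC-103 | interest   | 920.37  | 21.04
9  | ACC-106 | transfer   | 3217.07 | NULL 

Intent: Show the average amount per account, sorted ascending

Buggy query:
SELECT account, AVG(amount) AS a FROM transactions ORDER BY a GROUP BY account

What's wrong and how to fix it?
Bug: ORDER BY appears before GROUP BY; SQL clause order requires GROUP BY first

Fix: Reorder: SELECT … FROM … GROUP BY … ORDER BY …

Corrected query:
SELECT account, AVG(amount) AS a FROM transactions GROUP BY account ORDER BY a

Result:
account | a          
--------+------------
ACC-106 | 2607.653333
ACC-105 | 2775.94    
ACC-103 | 3011.466667
ACC-102 | 3372.45    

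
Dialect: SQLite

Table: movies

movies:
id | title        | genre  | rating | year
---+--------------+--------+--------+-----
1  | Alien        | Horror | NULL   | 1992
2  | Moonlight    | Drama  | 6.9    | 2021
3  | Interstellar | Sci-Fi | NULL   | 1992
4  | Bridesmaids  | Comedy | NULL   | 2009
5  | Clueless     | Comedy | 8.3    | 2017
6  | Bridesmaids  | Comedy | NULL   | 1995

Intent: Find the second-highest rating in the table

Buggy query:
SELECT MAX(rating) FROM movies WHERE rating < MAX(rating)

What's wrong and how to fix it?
Bug: MAX(rating) on the right of the comparison is an aggregate-in-WHERE error

Fix: Put the inner MAX in a scalar subquery

Corrected query:
SELECT MAX(rating) FROM movies WHERE rating < (SELECT MAX(rating) FROM movies)

Result:
MAX(rating)
-----------
6.9        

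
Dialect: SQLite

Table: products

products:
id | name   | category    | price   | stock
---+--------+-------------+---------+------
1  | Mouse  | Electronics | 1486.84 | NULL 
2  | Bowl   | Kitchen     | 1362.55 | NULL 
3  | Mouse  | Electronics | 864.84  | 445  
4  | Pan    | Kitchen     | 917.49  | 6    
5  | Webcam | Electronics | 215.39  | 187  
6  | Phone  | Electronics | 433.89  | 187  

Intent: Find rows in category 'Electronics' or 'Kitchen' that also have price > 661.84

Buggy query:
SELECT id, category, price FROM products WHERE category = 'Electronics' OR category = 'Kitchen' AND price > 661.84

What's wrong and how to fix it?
Bug: Without parentheses, AND is evaluated before OR, so the price filter only applies to the 'Kitchen' branch

Fix: Add parentheses around the OR so the AND applies to both alternatives

Corrected query:
SELECT id, category, price FROM products WHERE (category = 'Electronics' OR category = 'Kitchen') AND price > 661.84

Result:
id | category    | price  
---+-------------+--------
1  | Electronics | 1486.84
2  | Kitchen     | 1362.55
3  | Electronics | 864.84 
4  | Kitchen     | 917.49 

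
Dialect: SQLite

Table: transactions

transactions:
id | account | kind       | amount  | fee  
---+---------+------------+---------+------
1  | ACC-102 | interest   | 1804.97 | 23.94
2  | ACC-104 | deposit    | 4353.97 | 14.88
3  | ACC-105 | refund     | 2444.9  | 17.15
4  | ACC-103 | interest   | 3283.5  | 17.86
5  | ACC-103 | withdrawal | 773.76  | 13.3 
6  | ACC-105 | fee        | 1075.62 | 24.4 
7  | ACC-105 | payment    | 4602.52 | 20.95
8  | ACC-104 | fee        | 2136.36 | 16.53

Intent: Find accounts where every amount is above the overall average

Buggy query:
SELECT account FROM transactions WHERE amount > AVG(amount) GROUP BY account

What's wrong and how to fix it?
Bug: WHERE evaluates per row before aggregation, so AVG() is unavailable

Fix: Use a subquery for AVG and a HAVING MIN(...) filter so the condition holds for every row in the group

Corrected query:
SELECT account FROM transactions GROUP BY account HAVING MIN(amount) > (SELECT AVG(amount) FROM transactions)

Result:
(no rows)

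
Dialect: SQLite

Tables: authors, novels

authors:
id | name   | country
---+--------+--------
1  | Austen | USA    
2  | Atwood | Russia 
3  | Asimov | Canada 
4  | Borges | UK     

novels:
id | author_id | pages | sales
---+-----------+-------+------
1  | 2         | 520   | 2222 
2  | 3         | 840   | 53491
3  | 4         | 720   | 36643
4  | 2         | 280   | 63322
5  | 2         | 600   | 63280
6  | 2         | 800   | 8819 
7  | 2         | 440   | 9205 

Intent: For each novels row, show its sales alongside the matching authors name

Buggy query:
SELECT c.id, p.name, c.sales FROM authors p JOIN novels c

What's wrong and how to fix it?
Bug: Missing join condition: each novels row is matched to all authors rows instead of just its own

Fix: Specify the join condition linking the foreign key to the parent id

Corrected query:
SELECT c.id, p.name, c.sales FROM authors p JOIN novels c ON c.author_id = p.id

Result:
id | name   | sales
---+--------+------
1  | Atwood | 2222 
2  | Asimov | 53491
3  | Borges | 36643
4  | Atwood | 63322
5  | Atwood | 63280
6  | Atwood | 8819 
7  | Atwood | 9205 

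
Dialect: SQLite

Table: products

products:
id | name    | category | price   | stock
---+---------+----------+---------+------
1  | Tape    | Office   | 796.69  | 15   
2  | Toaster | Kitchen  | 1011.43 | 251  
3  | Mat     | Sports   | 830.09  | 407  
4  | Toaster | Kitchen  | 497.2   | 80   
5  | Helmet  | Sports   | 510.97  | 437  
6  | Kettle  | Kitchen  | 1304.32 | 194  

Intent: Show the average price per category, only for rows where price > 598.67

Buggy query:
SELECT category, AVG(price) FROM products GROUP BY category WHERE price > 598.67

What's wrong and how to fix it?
Bug: WHERE cannot follow GROUP BY

Fix: Move the WHERE clause before GROUP BY

Corrected query:
SELECT category, AVG(price) FROM products WHERE price > 598.67 GROUP BY category

Result:
category | AVG(price)
---------+-----------
Kitchen  | 1157.875  
Office   | 796.69    
Sports   | 830.09    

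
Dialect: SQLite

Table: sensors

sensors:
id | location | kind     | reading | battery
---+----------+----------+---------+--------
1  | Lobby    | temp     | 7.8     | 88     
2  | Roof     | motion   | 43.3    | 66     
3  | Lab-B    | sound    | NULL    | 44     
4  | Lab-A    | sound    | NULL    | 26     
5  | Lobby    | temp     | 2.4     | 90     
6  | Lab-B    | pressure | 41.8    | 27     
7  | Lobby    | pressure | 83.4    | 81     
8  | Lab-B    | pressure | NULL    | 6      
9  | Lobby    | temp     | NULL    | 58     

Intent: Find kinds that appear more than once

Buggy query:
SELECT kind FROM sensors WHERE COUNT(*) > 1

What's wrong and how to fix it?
Bug: COUNT(*) is an aggregate and cannot be used in WHERE

Fix: Group first, then use HAVING for the count condition

Corrected query:
SELECT kind FROM sensors GROUP BY kind HAVING COUNT(*) > 1

Result:
kind    
--------
pressure
sound   
temp    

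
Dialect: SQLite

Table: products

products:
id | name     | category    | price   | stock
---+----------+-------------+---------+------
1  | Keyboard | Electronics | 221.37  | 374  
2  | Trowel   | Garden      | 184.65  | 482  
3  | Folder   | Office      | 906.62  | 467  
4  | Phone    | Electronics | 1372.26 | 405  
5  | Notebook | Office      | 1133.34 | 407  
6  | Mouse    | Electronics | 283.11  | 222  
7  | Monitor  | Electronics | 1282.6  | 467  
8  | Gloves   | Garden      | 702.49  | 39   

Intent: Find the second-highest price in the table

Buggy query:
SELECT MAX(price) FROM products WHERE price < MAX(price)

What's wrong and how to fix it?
Bug: The inner MAX is an aggregate inside WHERE, which is not allowed

Fix: Compute the overall MAX in a subquery, then take MAX of rows below it

Corrected query:
SELECT MAX(price) FROM products WHERE price < (SELECT MAX(price) FROM products)

Result:
MAX(price)
----------
1282.6    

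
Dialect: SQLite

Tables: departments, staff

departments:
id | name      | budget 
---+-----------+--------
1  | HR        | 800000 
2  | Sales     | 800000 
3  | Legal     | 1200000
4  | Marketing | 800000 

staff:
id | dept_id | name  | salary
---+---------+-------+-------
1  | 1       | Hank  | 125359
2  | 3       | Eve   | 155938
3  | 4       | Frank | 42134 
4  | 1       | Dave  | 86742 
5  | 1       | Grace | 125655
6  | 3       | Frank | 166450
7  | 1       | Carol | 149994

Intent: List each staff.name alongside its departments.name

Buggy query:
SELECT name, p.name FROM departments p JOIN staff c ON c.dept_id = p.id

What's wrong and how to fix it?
Bug: 'name' exists in both joined tables, so the database can't tell which one is meant

Fix: Qualify the column with its table alias (c.name)

Corrected query:
SELECT c.name, p.name FROM departments p JOIN staff c ON c.dept_id = p.id

Result:
name  | name     
------+----------
Hank  | HR       
Eve   | Legal    
Frank | Marketing
Dave  | HR       
Grace | HR       
Frank | Legal    
Carol | HR       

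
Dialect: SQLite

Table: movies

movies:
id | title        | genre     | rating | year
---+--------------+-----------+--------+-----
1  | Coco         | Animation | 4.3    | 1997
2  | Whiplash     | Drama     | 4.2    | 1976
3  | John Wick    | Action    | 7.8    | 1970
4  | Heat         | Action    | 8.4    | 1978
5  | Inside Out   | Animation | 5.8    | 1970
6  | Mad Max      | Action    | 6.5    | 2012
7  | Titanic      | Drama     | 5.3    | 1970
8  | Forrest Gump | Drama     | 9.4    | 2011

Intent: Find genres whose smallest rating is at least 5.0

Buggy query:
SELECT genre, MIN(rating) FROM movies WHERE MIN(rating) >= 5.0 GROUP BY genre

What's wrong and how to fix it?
Bug: MIN() in WHERE is a misuse of aggregate

Fix: Use HAVING for the per-group MIN condition

Corrected query:
SELECT genre, MIN(rating) FROM movies GROUP BY genre HAVING MIN(rating) >= 5.0

Result:
genre  | MIN(rating)
-------+------------
Action | 6.5        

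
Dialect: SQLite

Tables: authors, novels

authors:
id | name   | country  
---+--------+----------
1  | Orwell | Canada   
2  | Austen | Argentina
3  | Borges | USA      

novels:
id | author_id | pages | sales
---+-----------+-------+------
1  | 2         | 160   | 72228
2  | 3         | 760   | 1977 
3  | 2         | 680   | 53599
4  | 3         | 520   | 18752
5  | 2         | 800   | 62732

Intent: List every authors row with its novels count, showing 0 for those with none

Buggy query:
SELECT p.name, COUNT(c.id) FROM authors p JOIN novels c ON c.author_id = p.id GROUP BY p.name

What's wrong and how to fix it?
Bug: An inner join excludes parents with zero children

Fix: Switch to LEFT JOIN to retain unmatched parent rows

Corrected query:
SELECT p.name, COUNT(c.id) FROM authors p LEFT JOIN novels c ON c.author_id = p.id GROUP BY p.name

Result:
name   | COUNT(c.id)
-------+------------
Austen | 3          
Borges | 2          
Orwell | 0          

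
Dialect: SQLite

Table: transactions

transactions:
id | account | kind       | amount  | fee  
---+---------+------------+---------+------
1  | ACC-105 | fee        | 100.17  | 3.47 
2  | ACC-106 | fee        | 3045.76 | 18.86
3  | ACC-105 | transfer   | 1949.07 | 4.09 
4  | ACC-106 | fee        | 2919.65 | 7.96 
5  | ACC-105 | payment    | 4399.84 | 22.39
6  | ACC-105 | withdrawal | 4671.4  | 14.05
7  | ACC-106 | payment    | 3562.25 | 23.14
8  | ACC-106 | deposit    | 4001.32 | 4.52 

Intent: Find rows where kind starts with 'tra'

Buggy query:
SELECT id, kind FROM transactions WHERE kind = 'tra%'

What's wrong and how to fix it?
Bug: '=' compares the literal string including the % character; pattern matching needs LIKE

Fix: Use LIKE for wildcard pattern matching

Corrected query:
SELECT id, kind FROM transactions WHERE kind LIKE 'tra%'

Result:
id | kind    
---+---------
3  | transfer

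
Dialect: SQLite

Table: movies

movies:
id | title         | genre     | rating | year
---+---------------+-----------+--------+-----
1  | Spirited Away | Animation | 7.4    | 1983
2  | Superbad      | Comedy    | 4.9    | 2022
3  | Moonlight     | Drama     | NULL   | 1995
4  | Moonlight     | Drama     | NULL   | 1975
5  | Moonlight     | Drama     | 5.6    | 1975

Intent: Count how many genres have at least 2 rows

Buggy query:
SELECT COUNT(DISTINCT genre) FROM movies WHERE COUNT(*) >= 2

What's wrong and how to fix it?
Bug: WHERE filters individual rows, not groups, so a group-level COUNT is invalid there

Fix: Group first with HAVING COUNT(*) >= 2, then COUNT the resulting groups

Corrected query:
SELECT COUNT(*) FROM (SELECT genre FROM movies GROUP BY genre HAVING COUNT(*) >= 2)

Result:
COUNT(*)
--------
1       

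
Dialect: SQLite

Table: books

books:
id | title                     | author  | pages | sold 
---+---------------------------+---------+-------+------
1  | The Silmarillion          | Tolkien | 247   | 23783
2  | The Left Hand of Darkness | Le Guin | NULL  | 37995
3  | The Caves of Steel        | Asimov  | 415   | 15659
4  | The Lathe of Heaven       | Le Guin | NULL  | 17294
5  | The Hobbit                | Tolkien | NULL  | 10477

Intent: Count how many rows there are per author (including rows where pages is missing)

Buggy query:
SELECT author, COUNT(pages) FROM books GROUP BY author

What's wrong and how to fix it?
Bug: COUNT(pages) skips NULLs, so groups with missing pages are undercounted

Fix: Replace COUNT(pages) with COUNT(*)

Corrected query:
SELECT author, COUNT(*) FROM books GROUP BY author

Result:
author  | COUNT(*)
--------+---------
Asimov  | 1       
Le Guin | 2       
Tolkien | 2       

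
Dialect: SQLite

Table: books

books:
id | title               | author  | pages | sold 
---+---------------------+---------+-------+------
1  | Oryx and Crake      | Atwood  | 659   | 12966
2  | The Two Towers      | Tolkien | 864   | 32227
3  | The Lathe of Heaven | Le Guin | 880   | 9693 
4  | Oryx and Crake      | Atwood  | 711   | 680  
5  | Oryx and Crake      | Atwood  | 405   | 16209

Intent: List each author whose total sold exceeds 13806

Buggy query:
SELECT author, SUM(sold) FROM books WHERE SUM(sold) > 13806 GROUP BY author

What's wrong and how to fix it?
Bug: SUM(sold) is an aggregate, but WHERE filters rows before aggregation

Fix: Use HAVING (which filters groups after aggregation) instead of WHERE

Corrected query:
SELECT author, SUM(sold) FROM books GROUP BY author HAVING SUM(sold) > 13806

Result:
author  | SUM(sold)
--------+----------
Atwood  | 29855    
Tolkien | 32227    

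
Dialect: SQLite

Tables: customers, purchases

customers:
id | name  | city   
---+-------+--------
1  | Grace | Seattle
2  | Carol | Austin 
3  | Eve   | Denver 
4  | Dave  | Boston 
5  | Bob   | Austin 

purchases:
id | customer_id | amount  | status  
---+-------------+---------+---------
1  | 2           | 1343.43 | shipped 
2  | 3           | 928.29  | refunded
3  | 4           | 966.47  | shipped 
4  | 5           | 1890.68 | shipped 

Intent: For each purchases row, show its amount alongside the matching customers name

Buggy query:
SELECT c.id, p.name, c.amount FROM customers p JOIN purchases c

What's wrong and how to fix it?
Bug: Missing join condition: each purchases row is matched to all customers rows instead of just its own

Fix: Add ON c.customer_id = p.id to the JOIN

Corrected query:
SELECT c.id, p.name, c.amount FROM customers p JOIN purchases c ON c.customer_id = p.id

Result:
id | name  | amount 
---+-------+--------
1  | Carol | 1343.43
2  | Eve   | 928.29 
3  | Dave  | 966.47 
4  | Bob   | 1890.68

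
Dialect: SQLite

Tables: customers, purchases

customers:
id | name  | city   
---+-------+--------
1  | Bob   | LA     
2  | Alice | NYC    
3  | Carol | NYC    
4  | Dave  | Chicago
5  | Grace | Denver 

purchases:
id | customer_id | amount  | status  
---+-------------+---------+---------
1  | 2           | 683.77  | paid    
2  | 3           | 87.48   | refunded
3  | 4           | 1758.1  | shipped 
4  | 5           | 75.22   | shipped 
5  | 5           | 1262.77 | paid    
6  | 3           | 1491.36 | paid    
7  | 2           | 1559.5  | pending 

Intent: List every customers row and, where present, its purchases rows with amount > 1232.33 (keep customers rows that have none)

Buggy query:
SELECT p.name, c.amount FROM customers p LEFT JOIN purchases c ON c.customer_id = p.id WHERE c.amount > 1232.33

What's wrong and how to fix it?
Bug: A WHERE condition on the right-hand table after LEFT JOIN drops unmatched parents

Fix: Put 'c.amount > 1232.33' in the JOIN's ON clause instead of WHERE

Corrected query:
SELECT p.name, c.amount FROM customers p LEFT JOIN purchases c ON c.customer_id = p.id AND c.amount > 1232.33

Result:
name  | amount 
------+--------
Bob   | NULL   
Alice | 1559.5 
Carol | 1491.36
Dave  | 1758.1 
Grace | 1262.77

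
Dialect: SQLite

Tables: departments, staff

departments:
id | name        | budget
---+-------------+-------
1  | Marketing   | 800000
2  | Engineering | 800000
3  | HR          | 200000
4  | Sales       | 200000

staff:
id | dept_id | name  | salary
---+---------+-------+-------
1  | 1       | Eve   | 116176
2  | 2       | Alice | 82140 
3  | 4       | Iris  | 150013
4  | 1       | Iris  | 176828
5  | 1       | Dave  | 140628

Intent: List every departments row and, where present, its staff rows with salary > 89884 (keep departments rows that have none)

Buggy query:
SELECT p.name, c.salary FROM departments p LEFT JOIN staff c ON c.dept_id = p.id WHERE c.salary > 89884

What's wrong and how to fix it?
Bug: A WHERE condition on the right-hand table after LEFT JOIN drops unmatched parents

Fix: Put 'c.salary > 89884' in the JOIN's ON clause instead of WHERE

Corrected query:
SELECT p.name, c.salary FROM departments p LEFT JOIN staff c ON c.dept_id = p.id AND c.salary > 89884

Result:
name        | salary
------------+-------
Marketing   | 116176
Marketing   | 140628
Marketing   | 176828
Engineering | NULL  
HR          | NULL  
Sales       | 150013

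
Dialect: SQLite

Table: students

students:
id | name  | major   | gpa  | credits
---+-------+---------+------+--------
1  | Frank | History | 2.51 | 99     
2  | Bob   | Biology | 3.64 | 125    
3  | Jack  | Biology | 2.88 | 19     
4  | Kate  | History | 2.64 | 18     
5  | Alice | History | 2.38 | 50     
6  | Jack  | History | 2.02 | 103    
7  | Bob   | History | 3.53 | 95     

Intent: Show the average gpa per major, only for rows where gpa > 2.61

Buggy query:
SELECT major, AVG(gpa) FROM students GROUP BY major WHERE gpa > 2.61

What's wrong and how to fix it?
Bug: WHERE cannot follow GROUP BY

Fix: Place WHERE between FROM and GROUP BY

Corrected query:
SELECT major, AVG(gpa) FROM students WHERE gpa > 2.61 GROUP BY major

Result:
major   | AVG(gpa)
--------+---------
Biology | 3.26    
History | 3.085   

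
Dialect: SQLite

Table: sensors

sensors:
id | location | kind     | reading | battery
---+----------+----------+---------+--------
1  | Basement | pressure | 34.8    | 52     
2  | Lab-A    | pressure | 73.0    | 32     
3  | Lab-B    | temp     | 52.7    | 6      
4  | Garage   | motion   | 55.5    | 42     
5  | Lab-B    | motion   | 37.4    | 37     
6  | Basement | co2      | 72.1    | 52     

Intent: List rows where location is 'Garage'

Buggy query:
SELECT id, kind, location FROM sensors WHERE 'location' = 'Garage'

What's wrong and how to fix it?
Bug: 'location' in single quotes is a string literal, not the column; the comparison is literal-vs-literal and never true

Fix: Remove the quotes around the column name (or use double quotes for an identifier)

Corrected query:
SELECT id, kind, location FROM sensors WHERE location = 'Garage'

Result:
id | kind   | location
---+--------+---------
4  | motion | Garage  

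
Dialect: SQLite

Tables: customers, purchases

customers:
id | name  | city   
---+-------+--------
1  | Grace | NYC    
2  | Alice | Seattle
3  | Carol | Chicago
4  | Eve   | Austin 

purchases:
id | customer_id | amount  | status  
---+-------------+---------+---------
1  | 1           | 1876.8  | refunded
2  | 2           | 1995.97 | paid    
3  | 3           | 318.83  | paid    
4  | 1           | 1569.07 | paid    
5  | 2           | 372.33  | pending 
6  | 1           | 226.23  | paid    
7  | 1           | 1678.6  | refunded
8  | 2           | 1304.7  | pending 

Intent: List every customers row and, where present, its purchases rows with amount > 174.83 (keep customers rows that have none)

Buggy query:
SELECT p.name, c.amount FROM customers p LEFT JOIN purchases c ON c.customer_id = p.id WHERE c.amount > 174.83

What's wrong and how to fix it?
Bug: A WHERE condition on the right-hand table after LEFT JOIN drops unmatched parents

Fix: Put 'c.amount > 174.83' in the JOIN's ON clause instead of WHERE

Corrected query:
SELECT p.name, c.amount FROM customers p LEFT JOIN purchases c ON c.customer_id = p.id AND c.amount > 174.83

Result:
name  | amount 
------+--------
Grace | 226.23 
Grace | 1569.07
Grace | 1678.6 
Grace | 1876.8 
Alice | 372.33 
Alice | 1304.7 
Alice | 1995.97
Carol | 318.83 
Eve   | NULL   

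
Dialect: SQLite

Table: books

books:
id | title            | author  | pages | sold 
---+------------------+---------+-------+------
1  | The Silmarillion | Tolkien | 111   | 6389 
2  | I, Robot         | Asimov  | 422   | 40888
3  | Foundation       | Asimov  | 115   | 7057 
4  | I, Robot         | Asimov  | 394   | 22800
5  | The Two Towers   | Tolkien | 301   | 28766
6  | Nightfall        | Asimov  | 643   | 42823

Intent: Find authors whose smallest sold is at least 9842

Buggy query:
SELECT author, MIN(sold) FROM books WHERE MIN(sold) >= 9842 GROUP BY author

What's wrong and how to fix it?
Bug: Aggregates like MIN are computed per group after WHERE runs

Fix: Replace WHERE with HAVING after the GROUP BY

Corrected query:
SELECT author, MIN(sold) FROM books GROUP BY author HAVING MIN(sold) >= 9842

Result:
(no rows)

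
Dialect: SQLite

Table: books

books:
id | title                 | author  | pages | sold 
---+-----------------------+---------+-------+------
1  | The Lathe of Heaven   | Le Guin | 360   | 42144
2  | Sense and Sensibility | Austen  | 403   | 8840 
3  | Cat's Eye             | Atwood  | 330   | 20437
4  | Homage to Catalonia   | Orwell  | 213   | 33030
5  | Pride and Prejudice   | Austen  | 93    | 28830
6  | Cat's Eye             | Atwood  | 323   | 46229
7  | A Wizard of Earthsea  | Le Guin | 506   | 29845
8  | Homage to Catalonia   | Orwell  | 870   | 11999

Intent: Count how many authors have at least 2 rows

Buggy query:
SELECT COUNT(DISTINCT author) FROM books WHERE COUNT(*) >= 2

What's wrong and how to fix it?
Bug: COUNT(*) cannot appear in WHERE; the per-group count doesn't exist yet

Fix: Group first with HAVING COUNT(*) >= 2, then COUNT the resulting groups

Corrected query:
SELECT COUNT(*) FROM (SELECT author FROM books GROUP BY author HAVING COUNT(*) >= 2)

Result:
COUNT(*)
--------
4       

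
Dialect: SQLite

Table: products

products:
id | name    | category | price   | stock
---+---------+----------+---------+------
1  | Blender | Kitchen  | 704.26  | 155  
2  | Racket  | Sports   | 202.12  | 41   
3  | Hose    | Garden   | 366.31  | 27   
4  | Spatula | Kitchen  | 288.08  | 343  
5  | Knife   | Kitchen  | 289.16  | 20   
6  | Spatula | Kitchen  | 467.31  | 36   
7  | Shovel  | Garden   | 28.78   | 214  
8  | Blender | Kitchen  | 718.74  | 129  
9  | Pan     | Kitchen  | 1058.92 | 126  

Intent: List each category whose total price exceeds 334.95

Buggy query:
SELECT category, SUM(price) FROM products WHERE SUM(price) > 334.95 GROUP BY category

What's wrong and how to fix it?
Bug: SUM(price) is an aggregate, but WHERE filters rows before aggregation

Fix: Move the aggregate condition to a HAVING clause

Corrected query:
SELECT category, SUM(price) FROM products GROUP BY category HAVING SUM(price) > 334.95

Result:
category | SUM(price)
---------+-----------
Garden   | 395.09    
Kitchen  | 3526.47   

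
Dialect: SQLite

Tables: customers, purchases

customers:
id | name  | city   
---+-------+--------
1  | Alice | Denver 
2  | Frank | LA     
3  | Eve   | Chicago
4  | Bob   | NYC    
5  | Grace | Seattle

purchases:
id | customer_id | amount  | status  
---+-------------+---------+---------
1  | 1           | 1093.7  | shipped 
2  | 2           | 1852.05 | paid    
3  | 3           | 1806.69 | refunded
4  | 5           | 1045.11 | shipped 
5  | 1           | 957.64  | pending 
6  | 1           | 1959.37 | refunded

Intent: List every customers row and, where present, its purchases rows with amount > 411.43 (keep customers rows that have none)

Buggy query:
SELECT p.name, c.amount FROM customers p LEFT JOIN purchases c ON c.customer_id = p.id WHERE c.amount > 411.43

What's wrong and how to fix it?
Bug: A WHERE condition on the right-hand table after LEFT JOIN drops unmatched parents

Fix: Move the right-table condition into the ON clause so unmatched parents are kept

Corrected query:
SELECT p.name, c.amount FROM customers p LEFT JOIN purchases c ON c.customer_id = p.id AND c.amount > 411.43

Result:
name  | amount 
------+--------
Alice | 957.64 
Alice | 1093.7 
Alice | 1959.37
Frank | 1852.05
Eve   | 1806.69
Bob   | NULL   
Grace | 1045.11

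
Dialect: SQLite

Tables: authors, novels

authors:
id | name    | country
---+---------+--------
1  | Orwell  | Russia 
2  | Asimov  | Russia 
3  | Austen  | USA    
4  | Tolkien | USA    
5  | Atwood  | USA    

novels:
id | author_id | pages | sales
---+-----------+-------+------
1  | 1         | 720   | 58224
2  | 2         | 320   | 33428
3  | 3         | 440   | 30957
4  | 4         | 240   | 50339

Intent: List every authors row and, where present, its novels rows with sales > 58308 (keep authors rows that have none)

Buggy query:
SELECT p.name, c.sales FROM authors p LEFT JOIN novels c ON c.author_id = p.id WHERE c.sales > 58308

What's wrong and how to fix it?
Bug: A WHERE condition on the right-hand table after LEFT JOIN drops unmatched parents

Fix: Put 'c.sales > 58308' in the JOIN's ON clause instead of WHERE

Corrected query:
SELECT p.name, c.sales FROM authors p LEFT JOIN novels c ON c.author_id = p.id AND c.sales > 58308

Result:
name    | sales
--------+------
Orwell  | NULL 
Asimov  | NULL 
Austen  | NULL 
Tolkien | NULL 
Atwood  | NULL 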